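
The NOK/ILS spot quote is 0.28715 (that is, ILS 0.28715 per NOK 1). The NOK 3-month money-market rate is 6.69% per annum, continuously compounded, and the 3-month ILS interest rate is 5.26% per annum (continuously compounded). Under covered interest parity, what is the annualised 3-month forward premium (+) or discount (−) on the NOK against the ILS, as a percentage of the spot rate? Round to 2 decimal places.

-1.43%

T = 3/12 years.
CIP forward (ILS per NOK) = 0.28715 × 1.0132368/1.0168656 = 0.28612527.
(F − S)/S ÷ T = (0.28612527 − 0.28715)/0.28715/(3/12) = -0.014274 → -1.43%.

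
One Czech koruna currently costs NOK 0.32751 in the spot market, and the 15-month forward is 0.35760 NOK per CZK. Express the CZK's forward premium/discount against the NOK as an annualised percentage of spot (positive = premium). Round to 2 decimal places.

+7.35%

T = 15/12 years.
CZK trades forward at +9.18751% vs spot over the period.
Annualise by dividing by T: 0.0918751 / (15/12) = 0.073500 → 7.35%.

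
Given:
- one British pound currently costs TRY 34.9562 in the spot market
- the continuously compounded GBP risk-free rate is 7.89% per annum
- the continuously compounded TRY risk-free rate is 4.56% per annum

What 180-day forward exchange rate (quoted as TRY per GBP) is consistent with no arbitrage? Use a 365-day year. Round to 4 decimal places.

34.3868

T = 180/365 years.
TRY accumulates by e^(0.0456×180/365) = 1.02274242.
GBP growth factor: e^(0.0789×180/365) = 1.03967648.
CIP: F = S · (grow TRY)/(grow GBP) = 34.9562 × 1.02274242/1.03967648 = 34.386840 TRY per GBP.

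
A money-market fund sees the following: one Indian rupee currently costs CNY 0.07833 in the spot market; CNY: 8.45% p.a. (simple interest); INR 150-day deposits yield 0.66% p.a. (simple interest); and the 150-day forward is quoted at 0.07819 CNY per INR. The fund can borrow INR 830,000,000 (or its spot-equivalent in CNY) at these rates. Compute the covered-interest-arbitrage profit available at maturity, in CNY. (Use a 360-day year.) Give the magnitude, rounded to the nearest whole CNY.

CNY 2,226,762

T = 150/360 years.
Invest the INR and cover forward: 830,000,000 × 1.002750 × 0.07819 = CNY 65,076,168.68.
Convert at spot and invest in CNY: 830,000,000 × 0.07833 × 1.0352083333 = CNY 67,302,931.06.
The quoted forward undervalues INR, so borrow INR, convert to CNY at spot, deposit the CNY at 8.45%, and buy INR forward at 0.07819 to cover the loan.
Arbitrage profit = |65,076,168.68 − 67,302,931.06| = CNY 2,226,762.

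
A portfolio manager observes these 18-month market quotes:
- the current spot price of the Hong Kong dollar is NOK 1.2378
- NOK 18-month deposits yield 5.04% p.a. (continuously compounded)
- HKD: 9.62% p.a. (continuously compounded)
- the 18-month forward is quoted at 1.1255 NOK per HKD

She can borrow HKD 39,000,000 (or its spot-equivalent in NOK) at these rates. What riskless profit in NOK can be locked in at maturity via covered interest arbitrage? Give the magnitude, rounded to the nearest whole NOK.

T = 18/12 years.
Route A — deposit HKD, sell forward: 39,000,000 × 1.1552306257 × 1.1255 = NOK 50,708,270.70.
Route B — convert at spot, deposit NOK: 39,000,000 × 1.2378 × 1.0785310754 = NOK 52,065,224.84.
The quoted forward undervalues HKD, so borrow HKD, convert to NOK at spot, deposit the NOK at 5.04%, and buy HKD forward at 1.1255 to cover the loan.
Arbitrage profit = |50,708,270.70 − 52,065,224.84| = NOK 1,356,954.

NOK 1,356,954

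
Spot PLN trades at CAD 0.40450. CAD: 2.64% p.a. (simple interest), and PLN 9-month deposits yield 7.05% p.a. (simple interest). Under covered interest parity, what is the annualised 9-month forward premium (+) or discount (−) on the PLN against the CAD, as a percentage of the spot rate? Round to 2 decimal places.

T = 9/12 years.
CIP forward (CAD per PLN) = 0.4045 × 1.019800/1.052875 = 0.39179304.
Annualised premium = (F − S)/S × (1/T) = (0.39179304 − 0.4045)/0.4045 ÷ (9/12) = -4.19%.

-4.19%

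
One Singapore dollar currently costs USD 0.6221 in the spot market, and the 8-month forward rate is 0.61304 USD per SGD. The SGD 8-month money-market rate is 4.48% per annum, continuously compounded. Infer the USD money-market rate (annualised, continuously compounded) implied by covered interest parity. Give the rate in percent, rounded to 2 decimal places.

T = 8/12 years.
F/S = 0.61304/0.6221 = 0.9854364 = (growth of USD) / (growth of SGD).
The SGD side grows by e^(0.0448×8/12) = 1.0303171.
So the USD growth factor = 1.015312.
r = ln(1.015312)/(8/12) = 0.022794 → 2.28%.

2.28%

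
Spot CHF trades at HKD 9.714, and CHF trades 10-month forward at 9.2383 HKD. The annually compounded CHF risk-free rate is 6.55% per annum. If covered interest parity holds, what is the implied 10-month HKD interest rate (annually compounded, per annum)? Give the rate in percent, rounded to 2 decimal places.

T = 10/12 years.
F/S = 9.2383/9.714 = 0.9510294 = (growth of HKD) / (growth of CHF).
The CHF side grows by (1 + 0.0655)^(10/12) = 1.0542927.
So the HKD growth factor = 1.0026634.
Annualise: 1.0026634^(12/10) − 1 = 0.003197 = 0.32%.

0.32%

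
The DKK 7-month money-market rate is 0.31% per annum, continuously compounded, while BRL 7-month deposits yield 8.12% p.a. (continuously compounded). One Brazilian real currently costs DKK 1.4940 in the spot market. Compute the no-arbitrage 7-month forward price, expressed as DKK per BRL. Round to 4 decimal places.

T = 7/12 years.
Growth of 1 DKK over T: e^(0.0031×7/12) = 1.001810.
BRL growth factor: e^(0.0812×7/12) = 1.0485064.
Forward (DKK per BRL) = 1.494 × 1.001810 / 1.0485064 = 1.427463.

1.4275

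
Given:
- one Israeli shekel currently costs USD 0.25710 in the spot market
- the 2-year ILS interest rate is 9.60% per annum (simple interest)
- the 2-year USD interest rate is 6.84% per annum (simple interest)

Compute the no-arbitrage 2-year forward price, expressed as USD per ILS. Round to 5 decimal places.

T = 2 years.
USD accumulates by 1 + 0.0684×2 = 1.136800.
ILS growth factor: 1 + 0.0960×2 = 1.192000.
Forward (USD per ILS) = 0.2571 × 1.136800 / 1.192000 = 0.2451940.

0.24519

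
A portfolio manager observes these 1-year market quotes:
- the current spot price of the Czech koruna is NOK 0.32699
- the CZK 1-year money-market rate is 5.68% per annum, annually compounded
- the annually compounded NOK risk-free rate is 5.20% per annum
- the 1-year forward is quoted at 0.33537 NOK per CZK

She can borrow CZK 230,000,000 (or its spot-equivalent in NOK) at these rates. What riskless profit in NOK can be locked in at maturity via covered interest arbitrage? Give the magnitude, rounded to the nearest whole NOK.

NOK 2,397,873

T = 1 year.
Keep in CZK, deliver into the forward: 230,000,000·1.056800·0.33537 = NOK 81,516,373.68.
Swap to NOK now, deposit: 230,000,000·0.32699·1.052000 = NOK 79,118,500.40.
The quoted forward overvalues CZK, so borrow NOK, buy CZK at spot, deposit the CZK at 5.68%, and sell the proceeds forward at 0.33537.
The gap between the two covered legs is NOK 2,397,873.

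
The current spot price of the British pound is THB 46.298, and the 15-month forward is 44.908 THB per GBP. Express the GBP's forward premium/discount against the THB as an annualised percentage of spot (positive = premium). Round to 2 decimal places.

-2.40%

T = 15/12 years.
Period premium: (44.908 − 46.298)/46.298 = -0.0300229.
×(1/T) gives -2.40% p.a.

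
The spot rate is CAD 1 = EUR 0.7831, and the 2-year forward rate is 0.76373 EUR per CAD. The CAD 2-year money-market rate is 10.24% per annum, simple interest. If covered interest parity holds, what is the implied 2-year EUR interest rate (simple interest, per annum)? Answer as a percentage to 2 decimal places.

8.75%

T = 2 years.
By CIP, F/S equals the EUR-to-CAD growth ratio: 0.76373/0.7831 = 0.9752650.
The CAD side grows by 1 + 0.1024×2 = 1.204800.
That pins the EUR growth at 1.1749993.
r = (1.1749993 − 1)/2 = 0.087500 → 8.75%.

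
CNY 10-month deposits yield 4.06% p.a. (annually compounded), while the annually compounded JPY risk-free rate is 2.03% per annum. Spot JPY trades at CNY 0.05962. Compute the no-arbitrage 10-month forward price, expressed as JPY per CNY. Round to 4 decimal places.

T = 10/12 years.
CNY growth factor: (1 + 0.0406)^(10/12) = 1.03372063.
JPY growth factor: (1 + 0.0203)^(10/12) = 1.01688827.
CIP: F = S · (grow CNY)/(grow JPY) = 0.05962 × 1.03372063/1.01688827 = 0.060606879 CNY per JPY.
Quoted the other way: 1/0.060606879 = 16.4998 JPY per CNY.

16.4998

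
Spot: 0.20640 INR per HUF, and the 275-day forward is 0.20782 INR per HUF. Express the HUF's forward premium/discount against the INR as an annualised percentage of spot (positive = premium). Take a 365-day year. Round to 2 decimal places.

+0.91%

T = 275/365 years.
Period premium: (0.20782 − 0.2064)/0.2064 = 0.0068798.
×(1/T) gives 0.91% p.a.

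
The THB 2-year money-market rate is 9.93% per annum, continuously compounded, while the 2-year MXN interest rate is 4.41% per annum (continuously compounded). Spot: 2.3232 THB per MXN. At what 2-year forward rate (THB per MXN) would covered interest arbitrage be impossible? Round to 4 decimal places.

2.5944

T = 2 years.
THB growth factor: e^(0.0993×2) = 1.219694.
MXN accumulates by e^(0.0441×2) = 1.0922065.
So F = 2.3232 × 1.219694 / 1.0922065 = 2.594375 (THB/MXN).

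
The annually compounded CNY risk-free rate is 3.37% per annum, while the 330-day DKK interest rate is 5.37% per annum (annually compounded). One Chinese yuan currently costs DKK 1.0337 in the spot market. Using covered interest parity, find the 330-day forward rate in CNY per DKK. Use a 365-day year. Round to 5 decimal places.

0.95078

T = 330/365 years.
DKK growth factor: (1 + 0.0537)^(330/365) = 1.0484281.
CNY growth factor: (1 + 0.0337)^(330/365) = 1.0304199.
Forward (DKK per CNY) = 1.0337 × 1.0484281 / 1.0304199 = 1.051766.
Invert for CNY per DKK: 1 / 1.051766 = 0.95078.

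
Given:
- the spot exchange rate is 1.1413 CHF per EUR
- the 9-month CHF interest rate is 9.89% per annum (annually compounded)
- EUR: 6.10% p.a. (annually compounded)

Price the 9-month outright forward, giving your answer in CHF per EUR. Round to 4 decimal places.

T = 9/12 years.
Growth of 1 CHF over T: (1 + 0.0989)^(9/12) = 1.0732938.
Growth of 1 EUR over T: (1 + 0.0610)^(9/12) = 1.0454097.
Forward (CHF per EUR) = 1.1413 × 1.0732938 / 1.0454097 = 1.171742.

1.1717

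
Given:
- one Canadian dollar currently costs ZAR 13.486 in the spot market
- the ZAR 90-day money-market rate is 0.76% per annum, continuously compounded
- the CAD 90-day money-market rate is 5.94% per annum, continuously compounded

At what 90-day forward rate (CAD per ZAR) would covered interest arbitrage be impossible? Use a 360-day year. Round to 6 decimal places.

0.075117

T = 90/360 years.
ZAR accumulates by e^(0.0076×90/360) = 1.0019018.
CAD accumulates by e^(0.0594×90/360) = 1.0149608.
So F = 13.486 × 1.0019018 / 1.0149608 = 13.31248 (ZAR/CAD).
Quoted the other way: 1/13.31248 = 0.075117 CAD per ZAR.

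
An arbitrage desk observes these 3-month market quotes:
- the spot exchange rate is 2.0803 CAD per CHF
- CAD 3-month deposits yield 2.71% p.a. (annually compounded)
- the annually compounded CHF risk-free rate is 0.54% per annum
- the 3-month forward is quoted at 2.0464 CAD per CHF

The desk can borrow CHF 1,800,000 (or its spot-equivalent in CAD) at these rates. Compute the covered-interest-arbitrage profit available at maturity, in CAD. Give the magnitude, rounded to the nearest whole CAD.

T = 3/12 years.
Keep in CHF, deliver into the forward: 1,800,000·1.001347275·2.0464 = CAD 3,688,482.71.
Swap to CAD now, deposit: 1,800,000·2.0803·1.006707218 = CAD 3,769,655.45.
The quoted forward undervalues CHF, so borrow CHF, convert to CAD at spot, deposit the CAD at 2.71%, and buy CHF forward at 2.0464 to cover the loan.
Profit = 3,769,655.45 − 3,688,482.71 = CAD 81,173.

CAD 81,173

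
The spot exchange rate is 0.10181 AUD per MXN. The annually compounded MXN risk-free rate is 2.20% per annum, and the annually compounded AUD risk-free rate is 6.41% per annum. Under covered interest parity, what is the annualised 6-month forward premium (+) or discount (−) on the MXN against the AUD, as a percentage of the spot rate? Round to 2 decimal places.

T = 6/12 years.
CIP forward (AUD per MXN) = 0.10181 × 1.0315522/1.0109402 = 0.10388580.
Annualised premium = (F − S)/S × (1/T) = (0.10388580 − 0.10181)/0.10181 ÷ (6/12) = 4.08%.

+4.08%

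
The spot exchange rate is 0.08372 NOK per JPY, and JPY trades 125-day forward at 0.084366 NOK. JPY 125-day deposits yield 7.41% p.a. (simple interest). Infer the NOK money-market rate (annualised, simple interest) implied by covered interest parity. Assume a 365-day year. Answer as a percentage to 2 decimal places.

9.72%

T = 125/365 years.
CIP gives F = S · g_NOK/g_JPY, so g_NOK/g_JPY = 0.084366/0.08372 = 1.0077162.
The JPY side grows by 1 + 0.0741×125/365 = 1.0253767.
That pins the NOK growth at 1.0332887.
r = (1.0332887 − 1)/(125/365) = 0.097203 → 9.72%.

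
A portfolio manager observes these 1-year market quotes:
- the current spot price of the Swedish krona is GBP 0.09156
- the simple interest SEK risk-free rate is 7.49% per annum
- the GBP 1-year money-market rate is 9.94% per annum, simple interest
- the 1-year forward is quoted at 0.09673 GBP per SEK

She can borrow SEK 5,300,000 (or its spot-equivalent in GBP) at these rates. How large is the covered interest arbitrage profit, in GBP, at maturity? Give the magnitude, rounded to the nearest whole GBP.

GBP 17,564

T = 1 year.
Route A — deposit SEK, sell forward: 5,300,000 × 1.074900 × 0.09673 = GBP 551,067.91.
Route B — convert at spot, deposit GBP: 5,300,000 × 0.09156 × 1.099400 = GBP 533,503.64.
The quoted forward overvalues SEK, so borrow GBP, buy SEK at spot, deposit the SEK at 7.49%, and sell the proceeds forward at 0.09673.
Arbitrage profit = |551,067.91 − 533,503.64| = GBP 17,564.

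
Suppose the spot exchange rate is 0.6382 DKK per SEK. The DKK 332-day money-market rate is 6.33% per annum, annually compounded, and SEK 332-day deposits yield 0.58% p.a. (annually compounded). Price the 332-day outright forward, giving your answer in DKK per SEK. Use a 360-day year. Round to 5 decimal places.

T = 332/360 years.
DKK accumulates by (1 + 0.0633)^(332/360) = 1.0582361.
SEK growth factor: (1 + 0.0058)^(332/360) = 1.0053477.
CIP: F = S · (grow DKK)/(grow SEK) = 0.6382 × 1.0582361/1.0053477 = 0.6717738 DKK per SEK.

0.67177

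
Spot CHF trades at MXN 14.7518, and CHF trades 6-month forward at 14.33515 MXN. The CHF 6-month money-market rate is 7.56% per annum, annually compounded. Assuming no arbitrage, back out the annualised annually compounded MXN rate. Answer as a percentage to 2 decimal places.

T = 6/12 years.
F/S = 14.33515/14.7518 = 0.9717560 = (growth of MXN) / (growth of CHF).
The CHF side grows by (1 + 0.0756)^(6/12) = 1.0371114.
That pins the MXN growth at 1.0078192.
Annualise: 1.0078192^(12/6) − 1 = 0.015700 = 1.57%.

1.57%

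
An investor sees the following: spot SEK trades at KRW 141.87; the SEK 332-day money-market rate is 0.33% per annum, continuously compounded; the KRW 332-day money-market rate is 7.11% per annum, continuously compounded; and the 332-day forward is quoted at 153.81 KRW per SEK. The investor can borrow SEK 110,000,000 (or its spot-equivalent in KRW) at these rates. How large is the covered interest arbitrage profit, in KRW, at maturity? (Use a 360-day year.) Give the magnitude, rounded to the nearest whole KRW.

T = 332/360 years.
Route A — deposit SEK, sell forward: 110,000,000 × 1.003047968974 × 153.81 = KRW 16,970,668,891.87.
Route B — convert at spot, deposit KRW: 110,000,000 × 141.87 × 1.067767478421 = KRW 16,663,258,937.99.
The quoted forward overvalues SEK, so borrow KRW, buy SEK at spot, deposit the SEK at 0.33%, and sell the proceeds forward at 153.81.
Arbitrage profit = |16,970,668,891.87 − 16,663,258,937.99| = KRW 307,409,954.

KRW 307,409,954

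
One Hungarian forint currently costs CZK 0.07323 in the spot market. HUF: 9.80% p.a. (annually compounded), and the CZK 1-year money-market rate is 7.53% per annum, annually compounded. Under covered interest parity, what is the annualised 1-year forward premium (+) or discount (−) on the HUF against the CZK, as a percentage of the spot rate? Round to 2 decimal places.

-2.07%

T = 1 year.
F = S · g_CZK/g_HUF = 0.07323 × 1.075300/1.098000 = 0.07171605.
Annualised premium = (F − S)/S × (1/T) = (0.07171605 − 0.07323)/0.07323 ÷ 1 = -2.07%.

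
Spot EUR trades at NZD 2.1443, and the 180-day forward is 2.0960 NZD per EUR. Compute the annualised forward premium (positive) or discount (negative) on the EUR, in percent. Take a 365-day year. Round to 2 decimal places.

-4.57%

T = 180/365 years.
Period premium: (2.0960 − 2.1443)/2.1443 = -0.0225248.
Per annum: -0.0225248 / (180/365) = -0.045675 = -4.57%.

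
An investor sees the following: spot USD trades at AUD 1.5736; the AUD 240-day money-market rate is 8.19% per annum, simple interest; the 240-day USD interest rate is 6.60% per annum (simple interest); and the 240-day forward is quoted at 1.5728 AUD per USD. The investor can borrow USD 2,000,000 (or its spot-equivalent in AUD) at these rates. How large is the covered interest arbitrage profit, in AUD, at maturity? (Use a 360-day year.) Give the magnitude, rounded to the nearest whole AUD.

T = 240/360 years.
Keep in USD, deliver into the forward: 2,000,000·1.044000·1.5728 = AUD 3,284,006.40.
Swap to AUD now, deposit: 2,000,000·1.5736·1.054600 = AUD 3,319,037.12.
The quoted forward undervalues USD, so borrow USD, convert to AUD at spot, deposit the AUD at 8.19%, and buy USD forward at 1.5728 to cover the loan.
Arbitrage profit = |3,284,006.40 − 3,319,037.12| = AUD 35,031.

AUD 35,031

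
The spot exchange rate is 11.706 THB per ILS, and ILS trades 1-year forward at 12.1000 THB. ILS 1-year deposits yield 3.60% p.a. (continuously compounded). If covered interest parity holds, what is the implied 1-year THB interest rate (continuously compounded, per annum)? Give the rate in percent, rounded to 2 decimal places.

6.91%

T = 1 year.
F/S = 12.1/11.706 = 1.0336580 = (growth of THB) / (growth of ILS).
ILS growth factor: e^(0.0360×1) = 1.0366558.
So the THB growth factor = 1.0715476.
Take logs: ln 1.0715476 / 1 = 0.069104, so 6.91%.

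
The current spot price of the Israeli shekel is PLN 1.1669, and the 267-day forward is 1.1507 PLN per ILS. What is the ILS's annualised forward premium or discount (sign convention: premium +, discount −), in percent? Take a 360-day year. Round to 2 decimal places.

-1.87%

T = 267/360 years.
Period premium: (1.1507 − 1.1669)/1.1669 = -0.0138829.
×(1/T) gives -1.87% p.a.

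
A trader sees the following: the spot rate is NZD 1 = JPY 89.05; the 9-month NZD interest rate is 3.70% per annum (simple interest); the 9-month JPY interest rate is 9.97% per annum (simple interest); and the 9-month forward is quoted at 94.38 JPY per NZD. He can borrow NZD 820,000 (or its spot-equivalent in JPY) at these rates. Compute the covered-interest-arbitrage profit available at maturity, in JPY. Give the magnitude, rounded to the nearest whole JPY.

T = 9/12 years.
Invest the NZD and cover forward: 820,000 × 1.027750 × 94.38 = JPY 79,539,216.90.
Convert at spot and invest in JPY: 820,000 × 89.05 × 1.074775 = JPY 78,481,145.28.
The quoted forward overvalues NZD, so borrow JPY, buy NZD at spot, deposit the NZD at 3.70%, and sell the proceeds forward at 94.38.
Profit = 79,539,216.90 − 78,481,145.28 = JPY 1,058,072.

JPY 1,058,072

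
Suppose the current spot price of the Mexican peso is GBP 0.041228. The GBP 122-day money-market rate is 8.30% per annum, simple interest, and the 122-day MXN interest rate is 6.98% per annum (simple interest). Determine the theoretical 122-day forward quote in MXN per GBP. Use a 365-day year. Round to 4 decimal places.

24.1512

T = 122/365 years.
GBP growth factor: 1 + 0.0830×122/365 = 1.02774247.
MXN accumulates by 1 + 0.0698×122/365 = 1.02333041.
Forward (GBP per MXN) = 0.041228 × 1.02774247 / 1.02333041 = 0.041405753.
Invert for MXN per GBP: 1 / 0.041405753 = 24.1512.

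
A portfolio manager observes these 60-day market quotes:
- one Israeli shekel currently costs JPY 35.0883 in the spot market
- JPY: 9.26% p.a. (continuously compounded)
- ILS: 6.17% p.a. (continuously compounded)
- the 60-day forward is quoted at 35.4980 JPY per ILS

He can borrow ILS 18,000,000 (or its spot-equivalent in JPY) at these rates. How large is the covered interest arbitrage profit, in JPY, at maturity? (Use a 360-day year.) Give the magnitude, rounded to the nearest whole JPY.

T = 60/360 years.
Keep in ILS, deliver into the forward: 18,000,000·1.01033638851·35.4980 = JPY 645,568,580.15.
Swap to JPY now, deposit: 18,000,000·35.0883·1.01555304227 = JPY 641,412,536.64.
The quoted forward overvalues ILS, so borrow JPY, buy ILS at spot, deposit the ILS at 6.17%, and sell the proceeds forward at 35.4980.
Arbitrage profit = |645,568,580.15 − 641,412,536.64| = JPY 4,156,044.

JPY 4,156,044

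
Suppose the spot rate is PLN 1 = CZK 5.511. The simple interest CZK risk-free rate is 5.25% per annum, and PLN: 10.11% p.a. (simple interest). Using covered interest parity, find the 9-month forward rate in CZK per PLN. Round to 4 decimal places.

5.3243

T = 9/12 years.
CZK accumulates by 1 + 0.0525×9/12 = 1.039375.
PLN accumulates by 1 + 0.1011×9/12 = 1.075825.
CIP: F = S · (grow CZK)/(grow PLN) = 5.511 × 1.039375/1.075825 = 5.324282 CZK per PLN.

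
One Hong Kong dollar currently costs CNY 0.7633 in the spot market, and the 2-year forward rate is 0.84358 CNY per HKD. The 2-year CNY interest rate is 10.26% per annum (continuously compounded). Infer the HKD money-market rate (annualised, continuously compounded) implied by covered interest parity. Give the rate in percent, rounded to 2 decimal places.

T = 2 years.
F/S = 0.84358/0.7633 = 1.1051749 = (growth of CNY) / (growth of HKD).
CNY growth factor: e^(0.1026×2) = 1.2277706.
So the HKD growth factor = 1.1109288.
r = ln(1.1109288)/2 = 0.052598 → 5.26%.

5.26%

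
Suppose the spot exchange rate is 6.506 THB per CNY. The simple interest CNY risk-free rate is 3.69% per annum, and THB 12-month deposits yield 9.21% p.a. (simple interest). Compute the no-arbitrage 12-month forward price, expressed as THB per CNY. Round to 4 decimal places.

T = 1 year.
THB growth factor: 1 + 0.0921×1 = 1.092100.
CNY accumulates by 1 + 0.0369×1 = 1.036900.
So F = 6.506 × 1.092100 / 1.036900 = 6.852351 (THB/CNY).

6.8524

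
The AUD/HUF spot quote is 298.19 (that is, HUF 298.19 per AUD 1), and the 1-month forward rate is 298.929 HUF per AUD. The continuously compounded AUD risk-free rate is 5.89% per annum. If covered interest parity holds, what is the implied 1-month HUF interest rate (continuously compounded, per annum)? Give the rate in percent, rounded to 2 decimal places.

8.86%

T = 1/12 years.
By CIP, F/S equals the HUF-to-AUD growth ratio: 298.929/298.19 = 1.0024783.
The AUD side grows by e^(0.0589×1/12) = 1.0049204.
That pins the HUF growth at 1.0074109.
Take logs: ln 1.0074109 / (1/12) = 0.088603, so 8.86%.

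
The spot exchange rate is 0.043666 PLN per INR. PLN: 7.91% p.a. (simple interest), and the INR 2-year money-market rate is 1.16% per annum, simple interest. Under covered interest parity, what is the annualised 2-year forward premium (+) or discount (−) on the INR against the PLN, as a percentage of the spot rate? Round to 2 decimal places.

T = 2 years.
CIP forward (PLN per INR) = 0.043666 × 1.158200/1.023200 = 0.049427249.
(F − S)/S ÷ T = (0.049427249 − 0.043666)/0.043666/2 = 0.065970 → 6.60%.

+6.60%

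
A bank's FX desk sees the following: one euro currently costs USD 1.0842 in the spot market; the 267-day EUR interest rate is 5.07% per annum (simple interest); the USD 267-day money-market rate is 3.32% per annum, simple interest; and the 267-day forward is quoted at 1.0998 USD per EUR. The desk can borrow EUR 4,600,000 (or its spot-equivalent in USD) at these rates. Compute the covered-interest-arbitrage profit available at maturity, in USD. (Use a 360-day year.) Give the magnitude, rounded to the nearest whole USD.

USD 139,190

T = 267/360 years.
Invest the EUR and cover forward: 4,600,000 × 1.0376025 × 1.0998 = USD 5,249,314.06.
Convert at spot and invest in USD: 4,600,000 × 1.0842 × 1.024623333 = USD 5,110,124.44.
The quoted forward overvalues EUR, so borrow USD, buy EUR at spot, deposit the EUR at 5.07%, and sell the proceeds forward at 1.0998.
The gap between the two covered legs is USD 139,190.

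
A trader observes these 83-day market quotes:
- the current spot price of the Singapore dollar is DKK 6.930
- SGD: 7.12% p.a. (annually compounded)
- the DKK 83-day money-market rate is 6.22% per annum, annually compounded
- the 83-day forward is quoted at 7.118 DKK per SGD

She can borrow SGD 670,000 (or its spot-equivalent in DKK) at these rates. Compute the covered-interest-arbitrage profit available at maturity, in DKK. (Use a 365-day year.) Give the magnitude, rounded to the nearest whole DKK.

DKK 136,986

T = 83/365 years.
Route A — deposit SGD, sell forward: 670,000 × 1.015763223 × 7.118 = DKK 4,844,235.76.
Route B — convert at spot, deposit DKK: 670,000 × 6.930 × 1.013816232 = DKK 4,707,250.15.
The quoted forward overvalues SGD, so borrow DKK, buy SGD at spot, deposit the SGD at 7.12%, and sell the proceeds forward at 7.118.
Profit = 4,844,235.76 − 4,707,250.15 = DKK 136,986.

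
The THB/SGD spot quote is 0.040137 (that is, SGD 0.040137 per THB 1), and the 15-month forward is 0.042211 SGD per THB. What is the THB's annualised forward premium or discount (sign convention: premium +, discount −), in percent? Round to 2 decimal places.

+4.13%

T = 15/12 years.
THB trades forward at +5.16730% vs spot over the period.
Per annum: 0.0516730 / (15/12) = 0.041338 = 4.13%.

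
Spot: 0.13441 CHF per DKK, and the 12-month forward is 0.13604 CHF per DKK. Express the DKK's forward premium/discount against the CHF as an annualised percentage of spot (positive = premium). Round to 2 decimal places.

+1.21%

T = 1 year.
(F − S)/S = (0.13604 − 0.13441)/0.13441 = 0.0121271.
×(1/T) gives 1.21% p.a.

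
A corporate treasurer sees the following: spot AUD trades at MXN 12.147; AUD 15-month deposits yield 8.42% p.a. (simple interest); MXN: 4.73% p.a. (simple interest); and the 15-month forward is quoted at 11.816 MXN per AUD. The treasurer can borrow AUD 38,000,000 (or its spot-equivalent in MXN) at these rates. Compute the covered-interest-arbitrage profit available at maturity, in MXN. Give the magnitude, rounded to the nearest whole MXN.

T = 15/12 years.
Route A — deposit AUD, sell forward: 38,000,000 × 1.105250 × 11.816 = MXN 496,266,092.00.
Route B — convert at spot, deposit MXN: 38,000,000 × 12.147 × 1.059125 = MXN 488,877,272.25.
The quoted forward overvalues AUD, so borrow MXN, buy AUD at spot, deposit the AUD at 8.42%, and sell the proceeds forward at 11.816.
The gap between the two covered legs is MXN 7,388,820.

MXN 7,388,820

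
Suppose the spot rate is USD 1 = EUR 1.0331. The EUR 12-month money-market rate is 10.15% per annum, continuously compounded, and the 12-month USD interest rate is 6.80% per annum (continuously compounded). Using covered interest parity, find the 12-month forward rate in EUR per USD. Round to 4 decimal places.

1.0683

T = 1 year.
EUR growth factor: e^(0.1015×1) = 1.1068299.
USD growth factor: e^(0.0680×1) = 1.0703653.
So F = 1.0331 × 1.1068299 / 1.0703653 = 1.068295 (EUR/USD).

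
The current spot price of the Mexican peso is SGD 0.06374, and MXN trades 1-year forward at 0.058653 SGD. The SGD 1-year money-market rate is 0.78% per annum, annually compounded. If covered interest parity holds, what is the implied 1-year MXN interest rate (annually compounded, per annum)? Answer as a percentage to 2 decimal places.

9.52%

T = 1 year.
CIP gives F = S · g_SGD/g_MXN, so g_SGD/g_MXN = 0.058653/0.06374 = 0.9201914.
The SGD side grows by (1 + 0.0078)^1 = 1.007800.
That pins the MXN growth at 1.0952069.
r = 1.0952069^(1/1) − 1 = 0.095207 → 9.52%.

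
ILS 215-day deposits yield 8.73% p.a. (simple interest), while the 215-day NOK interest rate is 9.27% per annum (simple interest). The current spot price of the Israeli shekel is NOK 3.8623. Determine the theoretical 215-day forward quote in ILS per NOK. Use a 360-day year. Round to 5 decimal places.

0.25812

T = 215/360 years.
NOK growth factor: 1 + 0.0927×215/360 = 1.0553625.
ILS accumulates by 1 + 0.0873×215/360 = 1.0521375.
Forward (NOK per ILS) = 3.8623 × 1.0553625 / 1.0521375 = 3.874139.
Quoted the other way: 1/3.874139 = 0.25812 ILS per NOK.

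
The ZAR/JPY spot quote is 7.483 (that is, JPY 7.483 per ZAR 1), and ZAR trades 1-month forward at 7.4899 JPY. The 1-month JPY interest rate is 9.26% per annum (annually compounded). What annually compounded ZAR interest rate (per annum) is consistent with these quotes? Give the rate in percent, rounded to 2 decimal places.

T = 1/12 years.
By CIP, F/S equals the JPY-to-ZAR growth ratio: 7.4899/7.483 = 1.0009221.
JPY growth factor: (1 + 0.0926)^(1/12) = 1.0074073.
So the ZAR growth factor = 1.0064792.
r = 1.0064792^(12/1) − 1 = 0.080582 → 8.06%.

8.06%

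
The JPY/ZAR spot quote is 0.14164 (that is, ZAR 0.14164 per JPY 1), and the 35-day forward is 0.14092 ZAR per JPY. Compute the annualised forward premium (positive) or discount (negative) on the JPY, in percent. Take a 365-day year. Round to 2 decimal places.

-5.30%

T = 35/365 years.
Period premium: (0.14092 − 0.14164)/0.14164 = -0.0050833.
Per annum: -0.0050833 / (35/365) = -0.053012 = -5.30%.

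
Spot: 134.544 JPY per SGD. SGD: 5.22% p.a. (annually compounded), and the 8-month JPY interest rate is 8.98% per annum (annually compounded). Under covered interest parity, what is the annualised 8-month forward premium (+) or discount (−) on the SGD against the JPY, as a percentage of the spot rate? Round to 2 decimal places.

T = 8/12 years.
F = S · g_JPY/g_SGD = 134.544 × 1.0590047/1.0345041 = 137.730463.
(F − S)/S ÷ T = (137.730463 − 134.544)/134.544/(8/12) = 0.035525 → 3.55%.

+3.55%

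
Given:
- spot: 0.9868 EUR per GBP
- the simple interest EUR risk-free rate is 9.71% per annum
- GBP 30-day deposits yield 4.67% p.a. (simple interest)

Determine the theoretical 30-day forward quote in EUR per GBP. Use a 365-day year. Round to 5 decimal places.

T = 30/365 years.
Growth of 1 EUR over T: 1 + 0.0971×30/365 = 1.0079808.
GBP growth factor: 1 + 0.0467×30/365 = 1.0038384.
Forward (EUR per GBP) = 0.9868 × 1.0079808 / 1.0038384 = 0.9908721.

0.99087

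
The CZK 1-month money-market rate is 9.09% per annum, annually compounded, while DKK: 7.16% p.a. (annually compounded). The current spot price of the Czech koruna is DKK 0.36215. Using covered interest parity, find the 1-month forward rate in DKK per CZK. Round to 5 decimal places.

0.36161

T = 1/12 years.
DKK accumulates by (1 + 0.0716)^(1/12) = 1.0057794.
CZK growth factor: (1 + 0.0909)^(1/12) = 1.0072766.
So F = 0.36215 × 1.0057794 / 1.0072766 = 0.3616117 (DKK/CZK).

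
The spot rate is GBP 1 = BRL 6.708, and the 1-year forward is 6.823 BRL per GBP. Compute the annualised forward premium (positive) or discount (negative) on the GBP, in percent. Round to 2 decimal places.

+1.71%

T = 1 year.
Period premium: (6.823 − 6.708)/6.708 = 0.0171437.
Per annum: 0.0171437 / 1 = 0.017144 = 1.71%.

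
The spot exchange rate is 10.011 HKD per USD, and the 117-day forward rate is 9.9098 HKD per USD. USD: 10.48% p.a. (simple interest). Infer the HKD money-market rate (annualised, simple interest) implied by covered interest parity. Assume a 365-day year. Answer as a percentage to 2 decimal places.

T = 117/365 years.
CIP gives F = S · g_HKD/g_USD, so g_HKD/g_USD = 9.9098/10.011 = 0.9898911.
The USD side grows by 1 + 0.1048×117/365 = 1.0335934.
So the HKD growth factor = 1.0231449.
(1.0231449 − 1)/T = 0.072204, i.e. 7.22%.

7.22%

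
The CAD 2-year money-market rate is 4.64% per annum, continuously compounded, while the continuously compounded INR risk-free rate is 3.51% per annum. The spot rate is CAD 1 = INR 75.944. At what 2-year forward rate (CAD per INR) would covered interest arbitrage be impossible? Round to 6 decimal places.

T = 2 years.
INR growth factor: e^(0.0351×2) = 1.0727227.
Growth of 1 CAD over T: e^(0.0464×2) = 1.0972423.
CIP: F = S · (grow INR)/(grow CAD) = 75.944 × 1.0727227/1.0972423 = 74.24691 INR per CAD.
Invert for CAD per INR: 1 / 74.24691 = 0.013469.

0.013469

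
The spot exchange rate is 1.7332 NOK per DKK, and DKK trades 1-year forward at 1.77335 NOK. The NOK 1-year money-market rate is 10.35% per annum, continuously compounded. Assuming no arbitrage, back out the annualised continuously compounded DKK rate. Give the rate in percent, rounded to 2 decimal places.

T = 1 year.
CIP gives F = S · g_NOK/g_DKK, so g_NOK/g_DKK = 1.77335/1.7332 = 1.0231652.
NOK growth factor: e^(0.1035×1) = 1.1090458.
That pins the DKK growth at 1.0839362.
Take logs: ln 1.0839362 / 1 = 0.080599, so 8.06%.

8.06%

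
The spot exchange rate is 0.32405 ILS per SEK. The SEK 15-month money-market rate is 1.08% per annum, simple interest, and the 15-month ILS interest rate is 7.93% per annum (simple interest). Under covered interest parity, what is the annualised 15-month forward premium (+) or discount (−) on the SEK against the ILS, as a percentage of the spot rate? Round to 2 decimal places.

T = 15/12 years.
F = S · g_ILS/g_SEK = 0.32405 × 1.099125/1.013500 = 0.35142719.
(F − S)/S ÷ T = (0.35142719 − 0.32405)/0.32405/(15/12) = 0.067588 → 6.76%.

+6.76%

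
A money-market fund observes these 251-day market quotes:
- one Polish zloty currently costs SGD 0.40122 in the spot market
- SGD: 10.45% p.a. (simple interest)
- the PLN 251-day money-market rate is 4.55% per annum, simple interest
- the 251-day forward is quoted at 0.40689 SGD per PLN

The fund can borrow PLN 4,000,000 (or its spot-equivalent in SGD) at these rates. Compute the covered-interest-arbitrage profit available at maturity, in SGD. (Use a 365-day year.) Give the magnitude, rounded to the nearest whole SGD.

SGD 41,725

T = 251/365 years.
Keep in PLN, deliver into the forward: 4,000,000·1.031289041·0.40689 = SGD 1,678,484.79.
Swap to SGD now, deposit: 4,000,000·0.40122·1.071861644 = SGD 1,720,209.32.
The quoted forward undervalues PLN, so borrow PLN, convert to SGD at spot, deposit the SGD at 10.45%, and buy PLN forward at 0.40689 to cover the loan.
Profit = 1,720,209.32 − 1,678,484.79 = SGD 41,725.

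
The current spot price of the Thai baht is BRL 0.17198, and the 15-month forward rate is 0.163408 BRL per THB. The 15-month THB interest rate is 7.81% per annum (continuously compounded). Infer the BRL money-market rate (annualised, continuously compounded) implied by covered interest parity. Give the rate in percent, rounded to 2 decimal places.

3.72%

T = 15/12 years.
CIP gives F = S · g_BRL/g_THB, so g_BRL/g_THB = 0.163408/0.17198 = 0.9501570.
THB growth factor: e^(0.0781×15/12) = 1.1025493.
That pins the BRL growth at 1.0475949.
Take logs: ln 1.0475949 / (15/12) = 0.037198, so 3.72%.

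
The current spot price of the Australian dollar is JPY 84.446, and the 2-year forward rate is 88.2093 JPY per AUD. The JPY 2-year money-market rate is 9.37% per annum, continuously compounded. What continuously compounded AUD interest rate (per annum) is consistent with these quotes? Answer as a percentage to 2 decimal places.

T = 2 years.
F/S = 88.2093/84.446 = 1.0445646 = (growth of JPY) / (growth of AUD).
The JPY side grows by e^(0.0937×2) = 1.2061096.
Hence g_AUD = 1.154653.
r = ln(1.154653)/2 = 0.071900 → 7.19%.

7.19%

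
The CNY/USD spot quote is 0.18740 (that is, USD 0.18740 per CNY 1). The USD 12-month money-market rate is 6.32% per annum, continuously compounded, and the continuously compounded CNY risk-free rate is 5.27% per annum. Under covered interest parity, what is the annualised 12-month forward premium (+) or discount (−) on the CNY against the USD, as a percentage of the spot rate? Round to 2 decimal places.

T = 1 year.
No-arbitrage forward: 0.1874 × 1.0652399 / 1.0541134 = 0.18937807 USD/CNY.
(F − S)/S ÷ T = (0.18937807 − 0.1874)/0.1874/1 = 0.010555 → 1.06%.

+1.06%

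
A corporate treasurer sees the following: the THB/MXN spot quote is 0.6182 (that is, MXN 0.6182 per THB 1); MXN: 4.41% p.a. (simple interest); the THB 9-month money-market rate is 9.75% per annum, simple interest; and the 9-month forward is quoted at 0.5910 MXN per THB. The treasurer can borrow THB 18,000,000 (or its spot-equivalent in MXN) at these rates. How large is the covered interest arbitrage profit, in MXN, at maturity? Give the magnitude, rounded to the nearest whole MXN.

T = 9/12 years.
Keep in THB, deliver into the forward: 18,000,000·1.073125·0.5910 = MXN 11,415,903.75.
Swap to MXN now, deposit: 18,000,000·0.6182·1.033075 = MXN 11,495,645.37.
The quoted forward undervalues THB, so borrow THB, convert to MXN at spot, deposit the MXN at 4.41%, and buy THB forward at 0.5910 to cover the loan.
Profit = 11,495,645.37 − 11,415,903.75 = MXN 79,742.

MXN 79,742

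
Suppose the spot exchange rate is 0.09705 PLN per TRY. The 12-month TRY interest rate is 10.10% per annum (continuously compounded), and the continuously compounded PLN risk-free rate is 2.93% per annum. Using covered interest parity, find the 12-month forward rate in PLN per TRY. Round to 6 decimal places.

T = 1 year.
PLN growth factor: e^(0.0293×1) = 1.0297335.
TRY growth factor: e^(0.1010×1) = 1.1062766.
Forward (PLN per TRY) = 0.09705 × 1.0297335 / 1.1062766 = 0.09033513.

0.090335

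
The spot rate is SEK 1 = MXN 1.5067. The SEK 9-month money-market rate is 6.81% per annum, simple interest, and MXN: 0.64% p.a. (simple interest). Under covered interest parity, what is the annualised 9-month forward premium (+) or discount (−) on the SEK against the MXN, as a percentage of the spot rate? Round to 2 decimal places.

T = 9/12 years.
No-arbitrage forward: 1.5067 × 1.004800 / 1.051075 = 1.4403655 MXN/SEK.
Annualised premium = (F − S)/S × (1/T) = (1.4403655 − 1.5067)/1.5067 ÷ (9/12) = -5.87%.

-5.87%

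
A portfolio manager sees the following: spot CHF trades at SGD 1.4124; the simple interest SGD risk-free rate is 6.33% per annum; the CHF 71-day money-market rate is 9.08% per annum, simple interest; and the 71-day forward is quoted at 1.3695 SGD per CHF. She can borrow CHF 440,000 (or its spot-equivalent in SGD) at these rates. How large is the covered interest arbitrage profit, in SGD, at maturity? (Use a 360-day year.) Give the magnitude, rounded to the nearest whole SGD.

SGD 15,843

T = 71/360 years.
Route A — deposit CHF, sell forward: 440,000 × 1.01790778 × 1.3695 = SGD 613,370.87.
Route B — convert at spot, deposit SGD: 440,000 × 1.4124 × 1.01248417 = SGD 629,214.36.
The quoted forward undervalues CHF, so borrow CHF, convert to SGD at spot, deposit the SGD at 6.33%, and buy CHF forward at 1.3695 to cover the loan.
The gap between the two covered legs is SGD 15,843.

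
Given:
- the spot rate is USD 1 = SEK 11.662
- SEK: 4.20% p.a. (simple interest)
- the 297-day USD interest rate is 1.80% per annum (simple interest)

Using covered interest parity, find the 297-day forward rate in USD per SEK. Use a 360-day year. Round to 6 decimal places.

0.084108

T = 297/360 years.
SEK growth factor: 1 + 0.0420×297/360 = 1.034650.
Growth of 1 USD over T: 1 + 0.0180×297/360 = 1.014850.
CIP: F = S · (grow SEK)/(grow USD) = 11.662 × 1.034650/1.014850 = 11.88953 SEK per USD.
Quoted the other way: 1/11.88953 = 0.084108 USD per SEK.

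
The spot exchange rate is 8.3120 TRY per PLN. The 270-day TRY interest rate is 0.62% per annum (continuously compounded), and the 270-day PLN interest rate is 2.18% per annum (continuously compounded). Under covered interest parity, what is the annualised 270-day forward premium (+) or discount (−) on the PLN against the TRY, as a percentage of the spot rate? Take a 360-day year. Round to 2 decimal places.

T = 270/360 years.
F = S · g_TRY/g_PLN = 8.312 × 1.0046608/1.0164844 = 8.2153160.
(F − S)/S ÷ T = (8.2153160 − 8.312)/8.312/(270/360) = -0.015509 → -1.55%.

-1.55%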